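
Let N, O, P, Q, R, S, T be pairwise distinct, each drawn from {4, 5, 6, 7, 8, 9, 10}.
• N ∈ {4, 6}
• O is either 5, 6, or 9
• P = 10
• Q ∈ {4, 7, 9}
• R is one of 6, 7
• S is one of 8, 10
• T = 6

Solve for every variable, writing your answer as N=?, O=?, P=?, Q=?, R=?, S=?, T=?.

P must be 10 (only option left). So S can't be 10.
S must be 8 (only option left).
T has just one choice, so T = 6. Eliminate 6 elsewhere: N, O, R.
N has just one choice, so N = 4. Eliminate 4 elsewhere: Q.
R has just one choice, so R = 7. Remove 7 from Q.
Q has just one choice, so Q = 9. So O can't be 9.
O has just one choice, so O = 5.

N=4, O=5, P=10, Q=9, R=7, S=8, T=6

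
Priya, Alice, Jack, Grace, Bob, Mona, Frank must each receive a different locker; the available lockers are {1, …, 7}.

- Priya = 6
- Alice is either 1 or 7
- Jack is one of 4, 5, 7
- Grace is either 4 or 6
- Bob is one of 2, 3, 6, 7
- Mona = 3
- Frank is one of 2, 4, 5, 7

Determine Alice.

Priya has just one choice, so Priya = 6. Strike 6 from Grace, Bob.
Grace must be 4 (only option left). Strike 4 from Jack, Frank.
That leaves Mona = 3. So Bob can't be 3.
Among the 4 still-open variables, 1 fits only Alice (and all 4 values in {1, 2, 5, 7} must be used), so Alice = 1.

1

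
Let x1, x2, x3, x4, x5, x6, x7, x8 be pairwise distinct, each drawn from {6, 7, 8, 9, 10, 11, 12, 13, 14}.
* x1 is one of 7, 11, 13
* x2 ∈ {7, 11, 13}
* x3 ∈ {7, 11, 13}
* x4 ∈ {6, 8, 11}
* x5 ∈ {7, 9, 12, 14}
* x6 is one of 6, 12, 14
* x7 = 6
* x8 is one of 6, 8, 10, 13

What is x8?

x7's domain is down to {6}, so x7 = 6. Strike 6 from x4, x6, x8.
x1, x2, x3 share exactly the 3 values {7, 11, 13}; by pigeonhole those values go to them, so strike 7, 11, 13 from x4, x5, x8.
x4's domain is down to {8}, so x4 = 8. Strike 8 from x8.
So x8 = 10.

10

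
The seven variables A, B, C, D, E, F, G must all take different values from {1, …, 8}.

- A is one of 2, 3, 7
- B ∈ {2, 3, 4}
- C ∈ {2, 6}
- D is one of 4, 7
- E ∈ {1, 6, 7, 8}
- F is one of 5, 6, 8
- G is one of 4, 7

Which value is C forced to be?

6

The 2 variables D and G are confined to {4, 7}, which locks those values in; drop them from A, B, E.
The 2 variables A and B are confined to {2, 3}, which locks those values in; drop them from C.
So C = 6.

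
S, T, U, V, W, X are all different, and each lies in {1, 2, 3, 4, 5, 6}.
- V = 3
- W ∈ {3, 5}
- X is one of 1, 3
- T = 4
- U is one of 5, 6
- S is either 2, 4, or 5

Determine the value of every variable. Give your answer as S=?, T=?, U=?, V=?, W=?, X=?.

S=2, T=4, U=6, V=3, W=5, X=1

T must be 4 (only option left). So S can't be 4.
V's domain is down to {3}, so V = 3. Strike 3 from W, X.
W must be 5 (only option left). So S, U can't be 5.
X has just one choice, so X = 1.
S's domain is down to {2}, so S = 2.
U's domain is down to {6}, so U = 6.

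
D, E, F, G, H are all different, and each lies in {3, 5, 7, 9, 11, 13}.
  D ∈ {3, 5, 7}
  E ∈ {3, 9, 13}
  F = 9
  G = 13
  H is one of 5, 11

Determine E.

F has just one choice, so F = 9. Strike 9 from E.
G has just one choice, so G = 13. Strike 13 from E.
So E = 3.

3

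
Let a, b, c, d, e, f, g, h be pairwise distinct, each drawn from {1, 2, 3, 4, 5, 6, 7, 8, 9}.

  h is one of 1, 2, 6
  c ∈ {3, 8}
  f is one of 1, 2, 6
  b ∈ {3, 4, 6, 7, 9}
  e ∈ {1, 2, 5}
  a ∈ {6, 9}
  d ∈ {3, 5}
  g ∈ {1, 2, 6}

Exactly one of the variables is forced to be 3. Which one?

d

f, g, h share exactly the 3 values {1, 2, 6}; by pigeonhole those values go to them, so strike 1, 2, 6 from a, b, e.
a has just one choice, so a = 9. Strike 9 from b.
That leaves e = 5. Remove 5 from d.
So 3 goes to d.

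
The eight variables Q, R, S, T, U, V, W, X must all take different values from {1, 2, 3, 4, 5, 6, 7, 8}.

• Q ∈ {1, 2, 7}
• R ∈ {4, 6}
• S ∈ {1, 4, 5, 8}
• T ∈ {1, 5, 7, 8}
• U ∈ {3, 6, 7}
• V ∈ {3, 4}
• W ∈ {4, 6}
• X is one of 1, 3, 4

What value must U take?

7

The 8 variables draw from only 8 values {1, 2, 3, 4, 5, 6, 7, 8}, so each is used; only Q can be 2, hence Q = 2.
The 2 variables R and W are confined to {4, 6}, which locks those values in; drop them from S, U, V, X.
That leaves V = 3. So U, X can't be 3.
So U = 7.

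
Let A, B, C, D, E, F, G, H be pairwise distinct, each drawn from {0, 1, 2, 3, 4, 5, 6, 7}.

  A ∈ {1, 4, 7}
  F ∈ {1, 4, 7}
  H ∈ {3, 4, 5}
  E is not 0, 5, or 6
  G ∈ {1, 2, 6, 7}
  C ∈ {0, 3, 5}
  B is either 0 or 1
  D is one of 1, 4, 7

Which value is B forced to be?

The 8 variables draw from only 8 values {0, 1, 2, 3, 4, 5, 6, 7}, so each is used; only G can be 6, hence G = 6.
The 7 still-open variables together cover exactly {0, 1, 2, 3, 4, 5, 7} — 7 values for 7 variables — and 2 appears only in E's list, so E = 2.
A, D, F between them cover only {1, 4, 7} — a naked triple. Remove those values from B, H.
So B = 0.

0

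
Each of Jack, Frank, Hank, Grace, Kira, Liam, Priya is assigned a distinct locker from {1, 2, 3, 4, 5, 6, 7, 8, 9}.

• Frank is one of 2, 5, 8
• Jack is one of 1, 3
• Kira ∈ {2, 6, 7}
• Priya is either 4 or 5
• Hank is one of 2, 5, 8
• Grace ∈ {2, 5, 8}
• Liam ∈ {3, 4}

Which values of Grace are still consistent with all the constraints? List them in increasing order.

2, 5, 8

Frank, Hank, Grace between them cover only {2, 5, 8} — a naked triple. Remove those values from Kira, Priya.
Priya must be 4 (only option left). Eliminate 4 elsewhere: Liam.
Liam has just one choice, so Liam = 3. Remove 3 from Jack.
Jack's domain is down to {1}, so Jack = 1.
No further eliminations apply; Grace can still be any of 2, 5, 8.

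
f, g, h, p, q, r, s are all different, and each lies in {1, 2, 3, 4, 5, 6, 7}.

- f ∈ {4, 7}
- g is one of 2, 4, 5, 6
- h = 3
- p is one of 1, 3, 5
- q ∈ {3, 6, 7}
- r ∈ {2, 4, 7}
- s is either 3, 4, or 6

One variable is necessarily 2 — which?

h has just one choice, so h = 3. Eliminate 3 elsewhere: p, q, s.
The 6 still-open variables together cover exactly {1, 2, 4, 5, 6, 7} — 6 values for 6 variables — and 1 appears only in p's list, so p = 1.
Among the 5 still-open variables, 5 fits only g (and all 5 values in {2, 4, 5, 6, 7} must be used), so g = 5.
The 4 still-open variables draw from only 4 values {2, 4, 6, 7}, so each is used; only r can be 2, hence r = 2.

r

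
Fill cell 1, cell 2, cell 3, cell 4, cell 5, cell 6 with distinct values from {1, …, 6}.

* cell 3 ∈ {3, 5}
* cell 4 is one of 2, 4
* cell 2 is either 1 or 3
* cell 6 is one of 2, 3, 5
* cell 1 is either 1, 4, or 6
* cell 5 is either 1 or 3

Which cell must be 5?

cell 3

The 6 variables draw from only 6 values {1, 2, 3, 4, 5, 6}, so each is used; only cell 1 can be 6, hence cell 1 = 6.
Among the 5 still-open variables, 4 fits only cell 4 (and all 5 values in {1, 2, 3, 4, 5} must be used), so cell 4 = 4.
The 4 still-open variables together cover exactly {1, 2, 3, 5} — 4 values for 4 variables — and 2 appears only in cell 6's list, so cell 6 = 2.
Among the 3 still-open variables, 5 fits only cell 3 (and all 3 values in {1, 3, 5} must be used), so cell 3 = 5.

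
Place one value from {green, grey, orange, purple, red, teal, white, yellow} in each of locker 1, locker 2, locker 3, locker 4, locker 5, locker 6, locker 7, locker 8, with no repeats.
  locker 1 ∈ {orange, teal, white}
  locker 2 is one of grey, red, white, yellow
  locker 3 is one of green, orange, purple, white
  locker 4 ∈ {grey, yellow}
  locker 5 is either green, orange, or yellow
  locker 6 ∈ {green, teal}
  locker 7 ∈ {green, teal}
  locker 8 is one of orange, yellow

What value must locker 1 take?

The 8 variables together cover exactly {green, grey, orange, purple, red, teal, white, yellow} — 8 values for 8 variables — and purple appears only in locker 3's list, so locker 3 = purple.
The 7 still-open variables draw from only 7 values {green, grey, orange, red, teal, white, yellow}, so each is used; only locker 2 can be red, hence locker 2 = red.
The 6 still-open variables draw from only 6 values {green, grey, orange, teal, white, yellow}, so each is used; only locker 4 can be grey, hence locker 4 = grey.
The 5 still-open variables draw from only 5 values {green, orange, teal, white, yellow}, so each is used; only locker 1 can be white, hence locker 1 = white.

white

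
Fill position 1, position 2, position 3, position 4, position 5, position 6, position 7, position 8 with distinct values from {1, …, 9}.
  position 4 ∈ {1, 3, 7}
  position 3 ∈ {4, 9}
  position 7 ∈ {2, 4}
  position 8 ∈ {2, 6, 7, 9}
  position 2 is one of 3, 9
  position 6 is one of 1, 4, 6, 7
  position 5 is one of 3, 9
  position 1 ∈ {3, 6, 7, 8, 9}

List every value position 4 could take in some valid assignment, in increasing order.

1, 7

The 8 variables draw from only 8 values {1, 2, 3, 4, 6, 7, 8, 9}, so each is used; only position 1 can be 8, hence position 1 = 8.
position 2 and position 5 between them cover only {3, 9} — a naked pair. Remove those values from position 3, position 4, position 8.
position 3's domain is down to {4}, so position 3 = 4. Strike 4 from position 6, position 7.
position 7 must be 2 (only option left). Remove 2 from position 8.
No further eliminations apply; position 4 can still be any of 1, 7.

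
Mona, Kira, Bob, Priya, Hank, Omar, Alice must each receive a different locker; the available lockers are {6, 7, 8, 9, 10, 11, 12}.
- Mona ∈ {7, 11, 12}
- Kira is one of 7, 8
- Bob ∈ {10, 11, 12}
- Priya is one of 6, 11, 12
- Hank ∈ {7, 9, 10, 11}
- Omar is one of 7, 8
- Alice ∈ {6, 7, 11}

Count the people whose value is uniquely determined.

The 7 variables together cover exactly {6, 7, 8, 9, 10, 11, 12} — 7 values for 7 variables — and 9 appears only in Hank's list, so Hank = 9.
Among the 6 still-open variables, 10 fits only Bob (and all 6 values in {6, 7, 8, 10, 11, 12} must be used), so Bob = 10.
Kira and Omar share exactly the 2 values {7, 8}; by pigeonhole those values go to them, so strike 7, 8 from Mona, Alice.
Determined: Bob=10, Hank=9. The other people each still have more than one consistent value. That makes 2.

2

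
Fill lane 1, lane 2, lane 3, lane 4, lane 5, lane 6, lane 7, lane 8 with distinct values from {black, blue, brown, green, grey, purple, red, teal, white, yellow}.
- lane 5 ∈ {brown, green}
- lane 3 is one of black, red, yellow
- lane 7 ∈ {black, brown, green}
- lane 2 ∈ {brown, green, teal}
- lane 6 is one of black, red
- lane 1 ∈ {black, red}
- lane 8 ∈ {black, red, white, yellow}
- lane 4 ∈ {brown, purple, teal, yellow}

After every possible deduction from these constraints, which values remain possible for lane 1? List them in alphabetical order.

black, red

The 8 variables together cover exactly {black, brown, green, purple, red, teal, white, yellow} — 8 values for 8 variables — and purple appears only in lane 4's list, so lane 4 = purple.
The 7 still-open variables draw from only 7 values {black, brown, green, red, teal, white, yellow}, so each is used; only lane 2 can be teal, hence lane 2 = teal.
Among the 6 still-open variables, white fits only lane 8 (and all 6 values in {black, brown, green, red, white, yellow} must be used), so lane 8 = white.
Among the 5 still-open variables, yellow fits only lane 3 (and all 5 values in {black, brown, green, red, yellow} must be used), so lane 3 = yellow.
lane 1 and lane 6 share exactly the 2 values {black, red}; by pigeonhole those values go to them, so strike black, red from lane 7.
No further eliminations apply; lane 1 can still be any of black, red.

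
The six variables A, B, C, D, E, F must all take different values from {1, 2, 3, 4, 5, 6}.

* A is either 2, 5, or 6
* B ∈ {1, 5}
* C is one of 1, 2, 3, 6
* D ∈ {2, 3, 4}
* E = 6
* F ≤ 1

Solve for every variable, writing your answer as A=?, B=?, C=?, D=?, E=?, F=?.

A=2, B=5, C=3, D=4, E=6, F=1

E has just one choice, so E = 6. Strike 6 from A, C.
That leaves F = 1. So B, C can't be 1.
B must be 5 (only option left). So A can't be 5.
A has just one choice, so A = 2. Strike 2 from C, D.
C must be 3 (only option left). Eliminate 3 elsewhere: D.
D has just one choice, so D = 4.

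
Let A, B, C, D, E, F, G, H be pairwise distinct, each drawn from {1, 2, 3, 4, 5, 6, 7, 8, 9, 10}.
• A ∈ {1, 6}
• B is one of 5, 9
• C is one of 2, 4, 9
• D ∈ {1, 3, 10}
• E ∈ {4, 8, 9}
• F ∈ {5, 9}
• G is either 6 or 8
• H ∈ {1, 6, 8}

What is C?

2

B and F share exactly the 2 values {5, 9}; by pigeonhole those values go to them, so strike 5, 9 from C, E.
A, G, H between them cover only {1, 6, 8} — a naked triple. Remove those values from D, E.
E must be 4 (only option left). So C can't be 4.
So C = 2.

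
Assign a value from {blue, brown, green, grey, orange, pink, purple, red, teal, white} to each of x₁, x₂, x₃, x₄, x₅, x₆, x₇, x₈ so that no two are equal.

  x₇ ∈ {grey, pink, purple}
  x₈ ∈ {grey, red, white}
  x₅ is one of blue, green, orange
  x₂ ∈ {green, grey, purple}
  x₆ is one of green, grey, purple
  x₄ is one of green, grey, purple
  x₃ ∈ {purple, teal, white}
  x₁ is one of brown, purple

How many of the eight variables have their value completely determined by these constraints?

2

x₂, x₄, x₆ between them cover only {green, grey, purple} — a naked triple. Remove those values from x₁, x₃, x₅, x₇, x₈.
That leaves x₁ = brown.
x₇'s domain is down to {pink}, so x₇ = pink.
Determined: x₁=brown, x₇=pink. The other variables each still have more than one consistent value. That makes 2.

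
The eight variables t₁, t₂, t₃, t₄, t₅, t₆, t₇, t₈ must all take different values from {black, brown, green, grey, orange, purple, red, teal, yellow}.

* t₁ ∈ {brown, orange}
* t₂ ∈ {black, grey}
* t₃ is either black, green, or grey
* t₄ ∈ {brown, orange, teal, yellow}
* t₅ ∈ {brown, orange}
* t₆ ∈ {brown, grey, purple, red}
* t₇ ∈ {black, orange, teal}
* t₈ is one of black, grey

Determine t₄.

The 2 variables t₁ and t₅ are confined to {brown, orange}, which locks those values in; drop them from t₄, t₆, t₇.
The 2 variables t₂ and t₈ are confined to {black, grey}, which locks those values in; drop them from t₃, t₆, t₇.
t₃ must be green (only option left).
t₇ has just one choice, so t₇ = teal. Remove teal from t₄.
So t₄ = yellow.

yellow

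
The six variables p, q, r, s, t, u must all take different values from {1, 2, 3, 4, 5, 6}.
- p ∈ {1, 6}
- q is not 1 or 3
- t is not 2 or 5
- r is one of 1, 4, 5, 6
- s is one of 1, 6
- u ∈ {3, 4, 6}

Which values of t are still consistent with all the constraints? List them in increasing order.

3, 4

The 6 variables draw from only 6 values {1, 2, 3, 4, 5, 6}, so each is used; only q can be 2, hence q = 2.
Among the 5 still-open variables, 5 fits only r (and all 5 values in {1, 3, 4, 5, 6} must be used), so r = 5.
The 2 variables p and s are confined to {1, 6}, which locks those values in; drop them from t, u.
No further eliminations apply; t can still be any of 3, 4.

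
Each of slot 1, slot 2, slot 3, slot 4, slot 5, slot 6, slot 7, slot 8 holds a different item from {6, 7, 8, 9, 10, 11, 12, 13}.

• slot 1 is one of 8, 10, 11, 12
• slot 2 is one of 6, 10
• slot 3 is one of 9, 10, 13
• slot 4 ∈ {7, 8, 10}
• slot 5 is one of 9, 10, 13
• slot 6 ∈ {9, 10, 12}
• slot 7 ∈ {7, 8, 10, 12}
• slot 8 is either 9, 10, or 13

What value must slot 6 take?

The 8 variables draw from only 8 values {6, 7, 8, 9, 10, 11, 12, 13}, so each is used; only slot 2 can be 6, hence slot 2 = 6.
Among the 7 still-open variables, 11 fits only slot 1 (and all 7 values in {7, 8, 9, 10, 11, 12, 13} must be used), so slot 1 = 11.
slot 3, slot 5, slot 8 between them cover only {9, 10, 13} — a naked triple. Remove those values from slot 4, slot 6, slot 7.
So slot 6 = 12.

12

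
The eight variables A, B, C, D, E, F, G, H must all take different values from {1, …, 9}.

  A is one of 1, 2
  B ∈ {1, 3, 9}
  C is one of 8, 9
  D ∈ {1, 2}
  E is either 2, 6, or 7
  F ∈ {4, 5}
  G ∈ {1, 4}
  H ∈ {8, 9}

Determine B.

A and D between them cover only {1, 2} — a naked pair. Remove those values from B, E, G.
G's domain is down to {4}, so G = 4. So F can't be 4.
F must be 5 (only option left).
The 2 variables C and H are confined to {8, 9}, which locks those values in; drop them from B.
So B = 3.

3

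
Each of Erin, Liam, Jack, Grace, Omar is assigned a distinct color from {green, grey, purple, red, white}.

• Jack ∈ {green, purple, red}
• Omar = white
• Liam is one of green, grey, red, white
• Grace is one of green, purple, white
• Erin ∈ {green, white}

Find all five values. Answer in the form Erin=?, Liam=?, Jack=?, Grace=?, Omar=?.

Omar's domain is down to {white}, so Omar = white. Strike white from Erin, Liam, Grace.
Erin's domain is down to {green}, so Erin = green. So Liam, Jack, Grace can't be green.
That leaves Grace = purple. Remove purple from Jack.
That leaves Jack = red. Eliminate red elsewhere: Liam.
Liam has just one choice, so Liam = grey.

Erin=green, Liam=grey, Jack=red, Grace=purple, Omar=white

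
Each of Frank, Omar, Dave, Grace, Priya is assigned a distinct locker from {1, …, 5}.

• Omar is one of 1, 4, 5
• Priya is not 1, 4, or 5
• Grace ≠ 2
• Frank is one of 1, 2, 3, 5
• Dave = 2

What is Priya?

3

Dave's domain is down to {2}, so Dave = 2. Remove 2 from Frank, Priya.
So Priya = 3.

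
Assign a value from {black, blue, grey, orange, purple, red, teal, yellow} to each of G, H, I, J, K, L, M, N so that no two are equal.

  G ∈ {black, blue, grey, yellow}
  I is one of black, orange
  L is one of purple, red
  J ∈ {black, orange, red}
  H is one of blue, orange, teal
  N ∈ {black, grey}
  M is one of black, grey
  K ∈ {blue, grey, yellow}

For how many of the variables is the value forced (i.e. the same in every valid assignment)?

The 8 variables draw from only 8 values {black, blue, grey, orange, purple, red, teal, yellow}, so each is used; only L can be purple, hence L = purple.
Among the 7 still-open variables, red fits only J (and all 7 values in {black, blue, grey, orange, red, teal, yellow} must be used), so J = red.
The 6 still-open variables together cover exactly {black, blue, grey, orange, teal, yellow} — 6 values for 6 variables — and teal appears only in H's list, so H = teal.
The 5 still-open variables together cover exactly {black, blue, grey, orange, yellow} — 5 values for 5 variables — and orange appears only in I's list, so I = orange.
M and N share exactly the 2 values {black, grey}; by pigeonhole those values go to them, so strike black, grey from G, K.
Determined: H=teal, I=orange, J=red, L=purple. The other variables each still have more than one consistent value. That makes 4.

4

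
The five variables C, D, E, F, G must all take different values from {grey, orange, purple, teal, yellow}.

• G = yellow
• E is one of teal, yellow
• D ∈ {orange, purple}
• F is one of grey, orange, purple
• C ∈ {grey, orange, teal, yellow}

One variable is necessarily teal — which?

E

G must be yellow (only option left). Remove yellow from C, E.
So teal goes to E.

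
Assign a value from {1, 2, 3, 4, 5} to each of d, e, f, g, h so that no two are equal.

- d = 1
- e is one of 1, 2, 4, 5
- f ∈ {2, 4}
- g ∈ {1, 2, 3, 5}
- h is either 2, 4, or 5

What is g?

3

d has just one choice, so d = 1. So e, g can't be 1.
Among the 4 still-open variables, 3 fits only g (and all 4 values in {2, 3, 4, 5} must be used), so g = 3.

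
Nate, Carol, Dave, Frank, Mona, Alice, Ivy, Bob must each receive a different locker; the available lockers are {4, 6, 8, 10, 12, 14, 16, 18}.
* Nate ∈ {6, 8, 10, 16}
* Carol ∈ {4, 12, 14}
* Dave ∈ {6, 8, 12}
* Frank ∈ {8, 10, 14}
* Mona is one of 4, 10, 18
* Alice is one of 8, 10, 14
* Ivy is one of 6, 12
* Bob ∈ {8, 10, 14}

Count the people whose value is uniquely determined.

3

Among the 8 variables, 16 fits only Nate (and all 8 values in {4, 6, 8, 10, 12, 14, 16, 18} must be used), so Nate = 16.
The 7 still-open variables draw from only 7 values {4, 6, 8, 10, 12, 14, 18}, so each is used; only Mona can be 18, hence Mona = 18.
The 6 still-open variables together cover exactly {4, 6, 8, 10, 12, 14} — 6 values for 6 variables — and 4 appears only in Carol's list, so Carol = 4.
Frank, Alice, Bob share exactly the 3 values {8, 10, 14}; by pigeonhole those values go to them, so strike 8, 10, 14 from Dave.
Determined: Nate=16, Carol=4, Mona=18. The other people each still have more than one consistent value. That makes 3.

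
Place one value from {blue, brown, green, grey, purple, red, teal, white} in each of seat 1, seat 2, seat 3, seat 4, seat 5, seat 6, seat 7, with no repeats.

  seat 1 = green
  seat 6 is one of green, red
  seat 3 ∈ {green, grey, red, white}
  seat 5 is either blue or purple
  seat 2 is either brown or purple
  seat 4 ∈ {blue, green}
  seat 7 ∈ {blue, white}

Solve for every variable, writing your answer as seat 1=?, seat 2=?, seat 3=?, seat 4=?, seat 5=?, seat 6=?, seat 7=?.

seat 1's domain is down to {green}, so seat 1 = green. Strike green from seat 3, seat 4, seat 6.
seat 4's domain is down to {blue}, so seat 4 = blue. Remove blue from seat 5, seat 7.
That leaves seat 5 = purple. Eliminate purple elsewhere: seat 2.
seat 6's domain is down to {red}, so seat 6 = red. So seat 3 can't be red.
That leaves seat 7 = white. So seat 3 can't be white.
seat 2 has just one choice, so seat 2 = brown.
seat 3's domain is down to {grey}, so seat 3 = grey.

seat 1=green, seat 2=brown, seat 3=grey, seat 4=blue, seat 5=purple, seat 6=red, seat 7=white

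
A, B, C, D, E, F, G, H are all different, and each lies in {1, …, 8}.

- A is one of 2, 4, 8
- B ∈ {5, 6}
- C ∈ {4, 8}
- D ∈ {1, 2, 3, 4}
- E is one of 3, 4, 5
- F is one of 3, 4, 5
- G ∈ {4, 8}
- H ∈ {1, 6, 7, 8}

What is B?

The 8 variables draw from only 8 values {1, 2, 3, 4, 5, 6, 7, 8}, so each is used; only H can be 7, hence H = 7.
The 7 still-open variables draw from only 7 values {1, 2, 3, 4, 5, 6, 8}, so each is used; only D can be 1, hence D = 1.
The 6 still-open variables draw from only 6 values {2, 3, 4, 5, 6, 8}, so each is used; only A can be 2, hence A = 2.
Among the 5 still-open variables, 6 fits only B (and all 5 values in {3, 4, 5, 6, 8} must be used), so B = 6.

6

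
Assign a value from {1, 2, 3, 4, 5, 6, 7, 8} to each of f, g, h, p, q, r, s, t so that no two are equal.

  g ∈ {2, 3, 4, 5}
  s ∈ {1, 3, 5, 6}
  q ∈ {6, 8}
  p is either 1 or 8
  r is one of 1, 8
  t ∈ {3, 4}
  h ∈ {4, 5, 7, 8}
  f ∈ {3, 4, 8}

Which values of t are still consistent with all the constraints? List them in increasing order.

The 8 variables draw from only 8 values {1, 2, 3, 4, 5, 6, 7, 8}, so each is used; only g can be 2, hence g = 2.
The 7 still-open variables together cover exactly {1, 3, 4, 5, 6, 7, 8} — 7 values for 7 variables — and 7 appears only in h's list, so h = 7.
The 6 still-open variables together cover exactly {1, 3, 4, 5, 6, 8} — 6 values for 6 variables — and 5 appears only in s's list, so s = 5.
The 5 still-open variables draw from only 5 values {1, 3, 4, 6, 8}, so each is used; only q can be 6, hence q = 6.
p and r share exactly the 2 values {1, 8}; by pigeonhole those values go to them, so strike 1, 8 from f.
No further eliminations apply; t can still be any of 3, 4.

3, 4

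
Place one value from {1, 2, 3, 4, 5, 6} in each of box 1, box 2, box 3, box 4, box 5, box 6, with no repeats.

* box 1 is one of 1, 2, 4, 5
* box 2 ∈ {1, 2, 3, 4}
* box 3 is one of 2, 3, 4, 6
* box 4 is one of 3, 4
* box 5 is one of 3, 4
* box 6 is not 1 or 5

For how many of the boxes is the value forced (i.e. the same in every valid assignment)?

The 6 variables draw from only 6 values {1, 2, 3, 4, 5, 6}, so each is used; only box 1 can be 5, hence box 1 = 5.
Among the 5 still-open variables, 1 fits only box 2 (and all 5 values in {1, 2, 3, 4, 6} must be used), so box 2 = 1.
The 2 variables box 4 and box 5 are confined to {3, 4}, which locks those values in; drop them from box 3, box 6.
Determined: box 1=5, box 2=1. The other boxes each still have more than one consistent value. That makes 2.

2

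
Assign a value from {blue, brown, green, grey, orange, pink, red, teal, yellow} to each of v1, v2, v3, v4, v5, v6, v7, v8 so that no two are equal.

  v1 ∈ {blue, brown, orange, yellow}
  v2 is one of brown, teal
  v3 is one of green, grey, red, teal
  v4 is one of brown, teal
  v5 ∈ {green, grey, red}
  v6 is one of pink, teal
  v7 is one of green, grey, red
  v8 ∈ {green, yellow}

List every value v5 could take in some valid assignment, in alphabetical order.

green, grey, red

v2 and v4 share exactly the 2 values {brown, teal}; by pigeonhole those values go to them, so strike brown, teal from v1, v3, v6.
v6 must be pink (only option left).
v3, v5, v7 between them cover only {green, grey, red} — a naked triple. Remove those values from v8.
v8 must be yellow (only option left). Eliminate yellow elsewhere: v1.
No further eliminations apply; v5 can still be any of green, grey, red.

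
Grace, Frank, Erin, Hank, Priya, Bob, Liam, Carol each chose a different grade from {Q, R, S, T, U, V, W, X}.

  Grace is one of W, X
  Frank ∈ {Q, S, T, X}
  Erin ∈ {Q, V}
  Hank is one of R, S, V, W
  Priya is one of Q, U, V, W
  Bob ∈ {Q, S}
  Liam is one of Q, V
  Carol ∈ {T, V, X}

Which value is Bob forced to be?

S

The 8 variables together cover exactly {Q, R, S, T, U, V, W, X} — 8 values for 8 variables — and R appears only in Hank's list, so Hank = R.
Among the 7 still-open variables, U fits only Priya (and all 7 values in {Q, S, T, U, V, W, X} must be used), so Priya = U.
The 6 still-open variables draw from only 6 values {Q, S, T, V, W, X}, so each is used; only Grace can be W, hence Grace = W.
Erin and Liam share exactly the 2 values {Q, V}; by pigeonhole those values go to them, so strike Q, V from Frank, Bob, Carol.
So Bob = S.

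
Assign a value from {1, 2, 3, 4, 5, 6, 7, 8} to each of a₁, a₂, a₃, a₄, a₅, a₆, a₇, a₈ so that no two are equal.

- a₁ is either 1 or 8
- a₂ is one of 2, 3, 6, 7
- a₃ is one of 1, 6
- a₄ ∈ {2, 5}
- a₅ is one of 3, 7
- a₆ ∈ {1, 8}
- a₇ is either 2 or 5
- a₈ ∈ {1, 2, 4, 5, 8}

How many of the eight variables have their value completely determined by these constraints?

2

The 8 variables draw from only 8 values {1, 2, 3, 4, 5, 6, 7, 8}, so each is used; only a₈ can be 4, hence a₈ = 4.
a₁ and a₆ between them cover only {1, 8} — a naked pair. Remove those values from a₃.
That leaves a₃ = 6. Eliminate 6 elsewhere: a₂.
The 2 variables a₄ and a₇ are confined to {2, 5}, which locks those values in; drop them from a₂.
Determined: a₃=6, a₈=4. The other variables each still have more than one consistent value. That makes 2.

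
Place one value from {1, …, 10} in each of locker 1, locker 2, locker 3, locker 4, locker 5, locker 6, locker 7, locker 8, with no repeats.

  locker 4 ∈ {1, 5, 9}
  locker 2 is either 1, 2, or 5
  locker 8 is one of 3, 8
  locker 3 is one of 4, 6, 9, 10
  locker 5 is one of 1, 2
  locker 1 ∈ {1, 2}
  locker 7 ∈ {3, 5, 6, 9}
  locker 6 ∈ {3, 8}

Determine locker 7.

locker 1 and locker 5 between them cover only {1, 2} — a naked pair. Remove those values from locker 2, locker 4.
locker 2's domain is down to {5}, so locker 2 = 5. Eliminate 5 elsewhere: locker 4, locker 7.
locker 4 must be 9 (only option left). Strike 9 from locker 3, locker 7.
locker 6 and locker 8 between them cover only {3, 8} — a naked pair. Remove those values from locker 7.
So locker 7 = 6.

6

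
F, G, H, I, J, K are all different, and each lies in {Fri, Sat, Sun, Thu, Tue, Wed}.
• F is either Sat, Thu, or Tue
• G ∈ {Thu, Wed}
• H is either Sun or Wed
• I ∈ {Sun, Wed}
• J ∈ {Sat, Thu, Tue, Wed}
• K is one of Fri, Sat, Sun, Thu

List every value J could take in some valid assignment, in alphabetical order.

The 6 variables draw from only 6 values {Fri, Sat, Sun, Thu, Tue, Wed}, so each is used; only K can be Fri, hence K = Fri.
H and I between them cover only {Sun, Wed} — a naked pair. Remove those values from G, J.
G's domain is down to {Thu}, so G = Thu. So F, J can't be Thu.
No further eliminations apply; J can still be any of Sat, Tue.

Sat, Tue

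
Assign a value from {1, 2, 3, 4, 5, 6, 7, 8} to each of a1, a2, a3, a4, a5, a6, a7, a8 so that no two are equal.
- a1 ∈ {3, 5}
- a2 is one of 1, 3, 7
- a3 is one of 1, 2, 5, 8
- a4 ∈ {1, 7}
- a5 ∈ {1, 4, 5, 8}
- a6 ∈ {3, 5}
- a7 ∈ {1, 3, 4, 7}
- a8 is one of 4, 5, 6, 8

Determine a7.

4

The 8 variables together cover exactly {1, 2, 3, 4, 5, 6, 7, 8} — 8 values for 8 variables — and 2 appears only in a3's list, so a3 = 2.
The 7 still-open variables draw from only 7 values {1, 3, 4, 5, 6, 7, 8}, so each is used; only a8 can be 6, hence a8 = 6.
The 6 still-open variables together cover exactly {1, 3, 4, 5, 7, 8} — 6 values for 6 variables — and 8 appears only in a5's list, so a5 = 8.
The 5 still-open variables together cover exactly {1, 3, 4, 5, 7} — 5 values for 5 variables — and 4 appears only in a7's list, so a7 = 4.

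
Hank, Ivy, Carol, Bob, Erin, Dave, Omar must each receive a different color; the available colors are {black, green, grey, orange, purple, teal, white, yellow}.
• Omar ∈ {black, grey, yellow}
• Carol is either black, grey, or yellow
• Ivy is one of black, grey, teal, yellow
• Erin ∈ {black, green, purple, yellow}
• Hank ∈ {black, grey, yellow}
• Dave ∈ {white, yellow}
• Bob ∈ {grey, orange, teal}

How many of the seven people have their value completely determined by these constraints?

3

Hank, Carol, Omar share exactly the 3 values {black, grey, yellow}; by pigeonhole those values go to them, so strike black, grey, yellow from Ivy, Bob, Erin, Dave.
Ivy's domain is down to {teal}, so Ivy = teal. Remove teal from Bob.
Bob's domain is down to {orange}, so Bob = orange.
Dave has just one choice, so Dave = white.
Determined: Ivy=teal, Bob=orange, Dave=white. The other people each still have more than one consistent value. That makes 3.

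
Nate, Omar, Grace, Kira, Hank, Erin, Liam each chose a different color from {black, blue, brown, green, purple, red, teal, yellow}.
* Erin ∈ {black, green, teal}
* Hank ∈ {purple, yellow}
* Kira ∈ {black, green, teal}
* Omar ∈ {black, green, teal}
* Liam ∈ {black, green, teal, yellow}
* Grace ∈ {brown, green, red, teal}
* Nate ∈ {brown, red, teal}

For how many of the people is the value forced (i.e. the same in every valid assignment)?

2

The 7 variables together cover exactly {black, brown, green, purple, red, teal, yellow} — 7 values for 7 variables — and purple appears only in Hank's list, so Hank = purple.
The 6 still-open variables draw from only 6 values {black, brown, green, red, teal, yellow}, so each is used; only Liam can be yellow, hence Liam = yellow.
The 3 variables Omar, Kira, Erin are confined to {black, green, teal}, which locks those values in; drop them from Nate, Grace.
Determined: Hank=purple, Liam=yellow. The other people each still have more than one consistent value. That makes 2.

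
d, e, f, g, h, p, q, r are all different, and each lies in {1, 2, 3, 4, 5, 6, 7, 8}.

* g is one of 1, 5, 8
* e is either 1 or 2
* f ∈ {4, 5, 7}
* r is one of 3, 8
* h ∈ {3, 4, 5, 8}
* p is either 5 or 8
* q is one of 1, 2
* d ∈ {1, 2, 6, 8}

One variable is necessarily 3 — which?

The 8 variables draw from only 8 values {1, 2, 3, 4, 5, 6, 7, 8}, so each is used; only d can be 6, hence d = 6.
Among the 7 still-open variables, 7 fits only f (and all 7 values in {1, 2, 3, 4, 5, 7, 8} must be used), so f = 7.
The 6 still-open variables together cover exactly {1, 2, 3, 4, 5, 8} — 6 values for 6 variables — and 4 appears only in h's list, so h = 4.
Among the 5 still-open variables, 3 fits only r (and all 5 values in {1, 2, 3, 5, 8} must be used), so r = 3.

r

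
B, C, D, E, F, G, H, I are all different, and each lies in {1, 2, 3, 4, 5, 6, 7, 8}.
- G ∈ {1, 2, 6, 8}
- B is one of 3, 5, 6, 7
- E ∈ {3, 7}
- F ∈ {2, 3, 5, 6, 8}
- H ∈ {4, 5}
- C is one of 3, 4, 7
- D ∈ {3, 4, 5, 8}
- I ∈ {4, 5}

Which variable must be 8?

Among the 8 variables, 1 fits only G (and all 8 values in {1, 2, 3, 4, 5, 6, 7, 8} must be used), so G = 1.
The 7 still-open variables together cover exactly {2, 3, 4, 5, 6, 7, 8} — 7 values for 7 variables — and 2 appears only in F's list, so F = 2.
Among the 6 still-open variables, 6 fits only B (and all 6 values in {3, 4, 5, 6, 7, 8} must be used), so B = 6.
Among the 5 still-open variables, 8 fits only D (and all 5 values in {3, 4, 5, 7, 8} must be used), so D = 8.

D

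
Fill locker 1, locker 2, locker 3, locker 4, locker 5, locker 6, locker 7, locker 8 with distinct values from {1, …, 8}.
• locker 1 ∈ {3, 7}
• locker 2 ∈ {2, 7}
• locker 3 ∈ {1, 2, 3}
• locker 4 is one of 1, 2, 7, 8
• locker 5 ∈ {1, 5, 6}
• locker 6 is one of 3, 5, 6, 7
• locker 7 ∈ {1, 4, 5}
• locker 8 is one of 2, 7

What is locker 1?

The 8 variables together cover exactly {1, 2, 3, 4, 5, 6, 7, 8} — 8 values for 8 variables — and 4 appears only in locker 7's list, so locker 7 = 4.
Among the 7 still-open variables, 8 fits only locker 4 (and all 7 values in {1, 2, 3, 5, 6, 7, 8} must be used), so locker 4 = 8.
locker 2 and locker 8 share exactly the 2 values {2, 7}; by pigeonhole those values go to them, so strike 2, 7 from locker 1, locker 3, locker 6.
So locker 1 = 3.

3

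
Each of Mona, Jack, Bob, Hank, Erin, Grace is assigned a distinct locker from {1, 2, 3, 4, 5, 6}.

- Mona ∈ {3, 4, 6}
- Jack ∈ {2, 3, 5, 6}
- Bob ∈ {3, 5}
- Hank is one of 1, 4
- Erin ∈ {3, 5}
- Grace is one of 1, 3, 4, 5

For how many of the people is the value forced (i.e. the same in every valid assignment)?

Among the 6 variables, 2 fits only Jack (and all 6 values in {1, 2, 3, 4, 5, 6} must be used), so Jack = 2.
The 5 still-open variables draw from only 5 values {1, 3, 4, 5, 6}, so each is used; only Mona can be 6, hence Mona = 6.
Bob and Erin between them cover only {3, 5} — a naked pair. Remove those values from Grace.
Determined: Mona=6, Jack=2. The other people each still have more than one consistent value. That makes 2.

2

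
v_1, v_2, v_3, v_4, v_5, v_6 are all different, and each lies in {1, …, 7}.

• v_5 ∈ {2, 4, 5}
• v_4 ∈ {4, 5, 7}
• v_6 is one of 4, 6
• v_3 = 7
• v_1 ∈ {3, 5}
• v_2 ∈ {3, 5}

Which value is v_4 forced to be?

4

v_3 must be 7 (only option left). Remove 7 from v_4.
Among the 5 still-open variables, 2 fits only v_5 (and all 5 values in {2, 3, 4, 5, 6} must be used), so v_5 = 2.
The 4 still-open variables draw from only 4 values {3, 4, 5, 6}, so each is used; only v_6 can be 6, hence v_6 = 6.
Among the 3 still-open variables, 4 fits only v_4 (and all 3 values in {3, 4, 5} must be used), so v_4 = 4.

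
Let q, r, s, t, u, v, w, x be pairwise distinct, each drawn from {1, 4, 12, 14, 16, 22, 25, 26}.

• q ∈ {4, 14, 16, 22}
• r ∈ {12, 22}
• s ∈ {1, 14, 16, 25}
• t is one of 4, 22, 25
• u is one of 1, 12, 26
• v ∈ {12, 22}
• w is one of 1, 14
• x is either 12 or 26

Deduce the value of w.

r and v between them cover only {12, 22} — a naked pair. Remove those values from q, t, u, x.
x has just one choice, so x = 26. Remove 26 from u.
u's domain is down to {1}, so u = 1. Eliminate 1 elsewhere: s, w.
So w = 14.

14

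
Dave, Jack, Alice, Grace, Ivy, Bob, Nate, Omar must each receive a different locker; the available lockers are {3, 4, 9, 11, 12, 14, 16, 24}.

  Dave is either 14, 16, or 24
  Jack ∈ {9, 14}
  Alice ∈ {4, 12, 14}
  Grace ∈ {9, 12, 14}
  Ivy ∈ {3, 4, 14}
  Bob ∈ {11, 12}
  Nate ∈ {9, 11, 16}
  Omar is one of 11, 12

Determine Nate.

The 8 variables together cover exactly {3, 4, 9, 11, 12, 14, 16, 24} — 8 values for 8 variables — and 3 appears only in Ivy's list, so Ivy = 3.
Among the 7 still-open variables, 4 fits only Alice (and all 7 values in {4, 9, 11, 12, 14, 16, 24} must be used), so Alice = 4.
The 6 still-open variables together cover exactly {9, 11, 12, 14, 16, 24} — 6 values for 6 variables — and 24 appears only in Dave's list, so Dave = 24.
The 5 still-open variables together cover exactly {9, 11, 12, 14, 16} — 5 values for 5 variables — and 16 appears only in Nate's list, so Nate = 16.

16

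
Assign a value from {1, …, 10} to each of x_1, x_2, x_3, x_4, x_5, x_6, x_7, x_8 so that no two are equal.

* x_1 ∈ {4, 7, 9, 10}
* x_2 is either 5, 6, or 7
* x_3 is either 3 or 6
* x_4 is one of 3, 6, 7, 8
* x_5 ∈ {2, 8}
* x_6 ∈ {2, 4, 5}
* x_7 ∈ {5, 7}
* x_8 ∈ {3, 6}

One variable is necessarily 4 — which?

x_6

x_3 and x_8 share exactly the 2 values {3, 6}; by pigeonhole those values go to them, so strike 3, 6 from x_2, x_4.
x_2 and x_7 share exactly the 2 values {5, 7}; by pigeonhole those values go to them, so strike 5, 7 from x_1, x_4, x_6.
x_4 must be 8 (only option left). So x_5 can't be 8.
x_5 must be 2 (only option left). Remove 2 from x_6.
So 4 goes to x_6.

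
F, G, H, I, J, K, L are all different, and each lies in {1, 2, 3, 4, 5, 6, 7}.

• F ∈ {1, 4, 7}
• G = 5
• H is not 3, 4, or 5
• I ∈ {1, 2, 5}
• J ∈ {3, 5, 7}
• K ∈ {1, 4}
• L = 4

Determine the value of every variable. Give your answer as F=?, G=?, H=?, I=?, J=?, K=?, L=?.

G's domain is down to {5}, so G = 5. So I, J can't be 5.
That leaves L = 4. So F, K can't be 4.
K must be 1 (only option left). Eliminate 1 elsewhere: F, H, I.
F has just one choice, so F = 7. Remove 7 from H, J.
I must be 2 (only option left). Strike 2 from H.
J must be 3 (only option left).
H has just one choice, so H = 6.

F=7, G=5, H=6, I=2, J=3, K=1, L=4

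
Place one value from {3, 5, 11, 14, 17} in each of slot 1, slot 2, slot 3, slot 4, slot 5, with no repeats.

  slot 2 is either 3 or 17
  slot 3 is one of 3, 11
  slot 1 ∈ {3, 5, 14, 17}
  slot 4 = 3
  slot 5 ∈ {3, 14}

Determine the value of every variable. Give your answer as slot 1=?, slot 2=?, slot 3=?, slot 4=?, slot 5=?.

slot 1=5, slot 2=17, slot 3=11, slot 4=3, slot 5=14

slot 4 has just one choice, so slot 4 = 3. So slot 1, slot 2, slot 3, slot 5 can't be 3.
slot 5 must be 14 (only option left). So slot 1 can't be 14.
That leaves slot 2 = 17. Eliminate 17 elsewhere: slot 1.
slot 3 must be 11 (only option left).
slot 1's domain is down to {5}, so slot 1 = 5.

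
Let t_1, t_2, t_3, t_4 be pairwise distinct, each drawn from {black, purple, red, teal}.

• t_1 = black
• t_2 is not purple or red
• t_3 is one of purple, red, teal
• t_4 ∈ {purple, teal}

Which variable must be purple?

t_1's domain is down to {black}, so t_1 = black. So t_2 can't be black.
t_2's domain is down to {teal}, so t_2 = teal. Strike teal from t_3, t_4.
So purple goes to t_4.

t_4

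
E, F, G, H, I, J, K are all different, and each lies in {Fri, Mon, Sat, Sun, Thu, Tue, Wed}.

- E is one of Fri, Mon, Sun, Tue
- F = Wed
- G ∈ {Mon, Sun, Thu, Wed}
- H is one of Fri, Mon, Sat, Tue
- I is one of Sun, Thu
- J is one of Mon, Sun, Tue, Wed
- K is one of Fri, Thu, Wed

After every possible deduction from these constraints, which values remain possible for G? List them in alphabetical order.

F's domain is down to {Wed}, so F = Wed. So G, J, K can't be Wed.
Among the 6 still-open variables, Sat fits only H (and all 6 values in {Fri, Mon, Sat, Sun, Thu, Tue} must be used), so H = Sat.
No further eliminations apply; G can still be any of Mon, Sun, Thu.

Mon, Sun, Thu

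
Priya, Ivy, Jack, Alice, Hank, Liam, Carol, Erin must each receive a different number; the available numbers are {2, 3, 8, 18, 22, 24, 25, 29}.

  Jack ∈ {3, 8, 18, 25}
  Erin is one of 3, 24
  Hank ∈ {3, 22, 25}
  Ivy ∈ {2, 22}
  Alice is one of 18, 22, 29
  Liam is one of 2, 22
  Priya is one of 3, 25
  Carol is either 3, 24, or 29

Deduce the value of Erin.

The 8 variables draw from only 8 values {2, 3, 8, 18, 22, 24, 25, 29}, so each is used; only Jack can be 8, hence Jack = 8.
Among the 7 still-open variables, 18 fits only Alice (and all 7 values in {2, 3, 18, 22, 24, 25, 29} must be used), so Alice = 18.
The 6 still-open variables together cover exactly {2, 3, 22, 24, 25, 29} — 6 values for 6 variables — and 29 appears only in Carol's list, so Carol = 29.
Among the 5 still-open variables, 24 fits only Erin (and all 5 values in {2, 3, 22, 24, 25} must be used), so Erin = 24.

24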